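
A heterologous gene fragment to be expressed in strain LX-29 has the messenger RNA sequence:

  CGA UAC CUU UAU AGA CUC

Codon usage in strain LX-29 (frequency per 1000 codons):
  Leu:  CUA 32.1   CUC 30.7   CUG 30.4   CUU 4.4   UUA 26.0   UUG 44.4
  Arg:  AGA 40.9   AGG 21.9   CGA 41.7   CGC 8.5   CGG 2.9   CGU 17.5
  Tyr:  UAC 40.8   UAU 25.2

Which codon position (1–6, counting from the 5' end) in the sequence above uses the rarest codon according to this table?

3

Codon 1 CGA (Arg): 41.7 per 1000.
Codon 2 UAC (Tyr): 40.8 per 1000.
Codon 3 CUU (Leu): 4.4 per 1000.
Codon 4 UAU (Tyr): 25.2 per 1000.
Codon 5 AGA (Arg): 40.9 per 1000.
Codon 6 CUC (Leu): 30.7 per 1000.
Lowest frequency is 4.4 at codon 3.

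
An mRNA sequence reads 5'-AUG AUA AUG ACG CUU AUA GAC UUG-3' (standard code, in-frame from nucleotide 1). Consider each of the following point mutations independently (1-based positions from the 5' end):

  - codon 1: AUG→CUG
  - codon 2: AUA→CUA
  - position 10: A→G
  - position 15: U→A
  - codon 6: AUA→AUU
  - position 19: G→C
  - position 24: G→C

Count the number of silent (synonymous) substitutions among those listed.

2

Codon 1: AUG (Met) → CUG (Leu) — missense.
Codon 2: AUA (Ile) → CUA (Leu) — missense.
Codon 4: ACG (Thr) → GCG (Ala) — missense.
Codon 5: CUU (Leu) → CUA (Leu) — synonymous.
Codon 6: AUA (Ile) → AUU (Ile) — synonymous.
Codon 7: GAC (Asp) → CAC (His) — missense.
Codon 8: UUG (Leu) → UUC (Phe) — missense.
Synonymous: 2 of 7.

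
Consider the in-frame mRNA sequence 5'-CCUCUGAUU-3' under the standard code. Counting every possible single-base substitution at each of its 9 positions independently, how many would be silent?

9

Codon 1 (CCU, Pro): 3 synonymous substitutions.
Codon 2 (CUG, Leu): 4 synonymous substitutions.
Codon 3 (AUU, Ile): 2 synonymous substitutions.
Total: 3 + 4 + 2 = 9.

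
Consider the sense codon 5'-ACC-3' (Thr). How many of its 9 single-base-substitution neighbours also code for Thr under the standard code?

Position 1: none → 0 synonymous.
Position 2: none → 0 synonymous.
Position 3: ACU, ACA, ACG → 3 synonymous.
Total: 0 + 0 + 3 = 3.

3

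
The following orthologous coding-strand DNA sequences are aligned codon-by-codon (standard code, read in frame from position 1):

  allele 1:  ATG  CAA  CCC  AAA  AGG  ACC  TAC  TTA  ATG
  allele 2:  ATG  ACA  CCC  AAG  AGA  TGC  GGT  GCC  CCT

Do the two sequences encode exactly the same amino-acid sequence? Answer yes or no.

no

Codon 1: ATG Met / ATG Met — identical.
Codon 2: CAA Gln / ACA Thr — nonsynonymous.
Codon 3: CCC Pro / CCC Pro — identical.
Codon 4: AAA Lys / AAG Lys — synonymous.
Codon 5: AGG Arg / AGA Arg — synonymous.
Codon 6: ACC Thr / TGC Cys — nonsynonymous.
Codon 7: TAC Tyr / GGT Gly — nonsynonymous.
Codon 8: TTA Leu / GCC Ala — nonsynonymous.
Codon 9: ATG Met / CCT Pro — nonsynonymous.
Nonsynonymous differences: 5 → different protein.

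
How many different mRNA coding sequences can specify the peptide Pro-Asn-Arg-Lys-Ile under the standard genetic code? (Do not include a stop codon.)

Pro: 4 codons.
Asn: 2 codons.
Arg: 6 codons.
Lys: 2 codons.
Ile: 3 codons.
4 × 2 × 6 × 2 × 3 = 288.

288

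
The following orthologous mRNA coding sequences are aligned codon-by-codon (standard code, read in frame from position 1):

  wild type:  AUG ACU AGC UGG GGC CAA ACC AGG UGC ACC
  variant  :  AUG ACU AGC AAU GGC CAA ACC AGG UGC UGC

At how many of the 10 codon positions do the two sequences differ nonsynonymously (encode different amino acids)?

2

Codon 1: AUG Met / AUG Met — identical.
Codon 2: ACU Thr / ACU Thr — identical.
Codon 3: AGC Ser / AGC Ser — identical.
Codon 4: UGG Trp / AAU Asn — nonsynonymous.
Codon 5: GGC Gly / GGC Gly — identical.
Codon 6: CAA Gln / CAA Gln — identical.
Codon 7: ACC Thr / ACC Thr — identical.
Codon 8: AGG Arg / AGG Arg — identical.
Codon 9: UGC Cys / UGC Cys — identical.
Codon 10: ACC Thr / UGC Cys — nonsynonymous.
Nonsynonymous differences: 2.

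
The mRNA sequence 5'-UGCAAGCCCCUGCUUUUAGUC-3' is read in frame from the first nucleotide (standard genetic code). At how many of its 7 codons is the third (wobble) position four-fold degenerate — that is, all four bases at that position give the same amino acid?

4

Codon 1 UGC (Cys): third position 2-fold.
Codon 2 AAG (Lys): third position 2-fold.
Codon 3 CCC (Pro): third position 4-fold.
Codon 4 CUG (Leu): third position 4-fold.
Codon 5 CUU (Leu): third position 4-fold.
Codon 6 UUA (Leu): third position 2-fold.
Codon 7 GUC (Val): third position 4-fold.
Four-fold degenerate third positions: 4.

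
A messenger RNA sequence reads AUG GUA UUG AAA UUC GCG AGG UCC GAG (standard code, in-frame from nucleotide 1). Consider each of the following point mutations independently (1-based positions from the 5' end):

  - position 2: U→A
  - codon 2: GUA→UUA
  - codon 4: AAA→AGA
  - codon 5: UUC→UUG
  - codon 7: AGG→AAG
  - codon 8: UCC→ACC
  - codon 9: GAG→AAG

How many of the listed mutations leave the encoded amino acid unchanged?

Codon 1: AUG (Met) → AAG (Lys) — missense.
Codon 2: GUA (Val) → UUA (Leu) — missense.
Codon 4: AAA (Lys) → AGA (Arg) — missense.
Codon 5: UUC (Phe) → UUG (Leu) — missense.
Codon 7: AGG (Arg) → AAG (Lys) — missense.
Codon 8: UCC (Ser) → ACC (Thr) — missense.
Codon 9: GAG (Glu) → AAG (Lys) — missense.
Synonymous: 0 of 7.

0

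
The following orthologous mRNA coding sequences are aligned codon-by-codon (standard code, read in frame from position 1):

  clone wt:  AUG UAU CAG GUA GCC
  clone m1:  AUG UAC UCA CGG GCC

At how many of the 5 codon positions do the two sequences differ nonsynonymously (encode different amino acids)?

Codon 1: AUG Met / AUG Met — identical.
Codon 2: UAU Tyr / UAC Tyr — synonymous.
Codon 3: CAG Gln / UCA Ser — nonsynonymous.
Codon 4: GUA Val / CGG Arg — nonsynonymous.
Codon 5: GCC Ala / GCC Ala — identical.
Nonsynonymous differences: 2.

2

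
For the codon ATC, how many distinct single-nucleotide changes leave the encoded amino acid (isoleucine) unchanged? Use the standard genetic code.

2

Position 1: none → 0 synonymous.
Position 2: none → 0 synonymous.
Position 3: ATT, ATA → 2 synonymous.
Total: 0 + 0 + 2 = 2.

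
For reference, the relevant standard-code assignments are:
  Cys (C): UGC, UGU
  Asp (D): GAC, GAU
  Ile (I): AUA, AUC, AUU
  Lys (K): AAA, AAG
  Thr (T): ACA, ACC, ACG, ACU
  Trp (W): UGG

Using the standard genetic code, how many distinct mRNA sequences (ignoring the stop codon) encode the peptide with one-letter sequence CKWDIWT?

Cys: 2 codons.
Lys: 2 codons.
Trp: 1 codon.
Asp: 2 codons.
Ile: 3 codons.
Trp: 1 codon.
Thr: 4 codons.
2 × 2 × 1 × 2 × 3 × 1 × 4 = 96.

96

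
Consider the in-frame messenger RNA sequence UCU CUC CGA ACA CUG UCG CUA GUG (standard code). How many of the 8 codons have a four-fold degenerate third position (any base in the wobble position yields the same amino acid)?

8

Codon 1 UCU (Ser): third position 4-fold.
Codon 2 CUC (Leu): third position 4-fold.
Codon 3 CGA (Arg): third position 4-fold.
Codon 4 ACA (Thr): third position 4-fold.
Codon 5 CUG (Leu): third position 4-fold.
Codon 6 UCG (Ser): third position 4-fold.
Codon 7 CUA (Leu): third position 4-fold.
Codon 8 GUG (Val): third position 4-fold.
Four-fold degenerate third positions: 8.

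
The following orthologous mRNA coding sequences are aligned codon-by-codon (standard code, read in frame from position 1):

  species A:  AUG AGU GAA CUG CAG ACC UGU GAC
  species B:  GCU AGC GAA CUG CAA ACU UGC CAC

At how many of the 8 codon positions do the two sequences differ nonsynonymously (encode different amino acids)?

Codon 1: AUG Met / GCU Ala — nonsynonymous.
Codon 2: AGU Ser / AGC Ser — synonymous.
Codon 3: GAA Glu / GAA Glu — identical.
Codon 4: CUG Leu / CUG Leu — identical.
Codon 5: CAG Gln / CAA Gln — synonymous.
Codon 6: ACC Thr / ACU Thr — synonymous.
Codon 7: UGU Cys / UGC Cys — synonymous.
Codon 8: GAC Asp / CAC His — nonsynonymous.
Nonsynonymous differences: 2.

2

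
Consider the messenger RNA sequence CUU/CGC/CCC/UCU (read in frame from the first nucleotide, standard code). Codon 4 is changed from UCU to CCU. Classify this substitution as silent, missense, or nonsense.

missense

Position 10 falls in codon 4: UCU → Ser.
After the substitution the codon is CCU → Pro.
Ser ≠ Pro, so this is a missense mutation.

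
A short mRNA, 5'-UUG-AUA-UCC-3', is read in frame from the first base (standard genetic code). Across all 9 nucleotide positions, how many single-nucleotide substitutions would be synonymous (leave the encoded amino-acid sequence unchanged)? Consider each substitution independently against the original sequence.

Codon 1 (UUG, Leu): 2 synonymous substitutions.
Codon 2 (AUA, Ile): 2 synonymous substitutions.
Codon 3 (UCC, Ser): 3 synonymous substitutions.
Total: 2 + 2 + 3 = 7.

7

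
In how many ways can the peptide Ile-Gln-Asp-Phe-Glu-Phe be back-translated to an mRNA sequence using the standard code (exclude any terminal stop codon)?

96

Ile: 3 codons.
Gln: 2 codons.
Asp: 2 codons.
Phe: 2 codons.
Glu: 2 codons.
Phe: 2 codons.
3 × 2 × 2 × 2 × 2 × 2 = 96.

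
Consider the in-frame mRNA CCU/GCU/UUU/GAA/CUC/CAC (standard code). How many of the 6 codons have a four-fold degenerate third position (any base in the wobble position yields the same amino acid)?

3

Codon 1 CCU (Pro): third position 4-fold.
Codon 2 GCU (Ala): third position 4-fold.
Codon 3 UUU (Phe): third position 2-fold.
Codon 4 GAA (Glu): third position 2-fold.
Codon 5 CUC (Leu): third position 4-fold.
Codon 6 CAC (His): third position 2-fold.
Four-fold degenerate third positions: 3.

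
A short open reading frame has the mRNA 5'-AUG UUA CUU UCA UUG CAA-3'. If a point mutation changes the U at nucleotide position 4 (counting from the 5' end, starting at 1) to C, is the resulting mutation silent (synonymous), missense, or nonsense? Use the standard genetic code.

Position 4 falls in codon 2: UUA → Leu.
After the substitution the codon is CUA → Leu.
Both encode Leu, so the change is synonymous.

silent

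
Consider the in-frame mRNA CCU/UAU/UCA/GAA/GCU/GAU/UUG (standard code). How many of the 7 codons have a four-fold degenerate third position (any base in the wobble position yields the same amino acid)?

3

Codon 1 CCU (Pro): third position 4-fold.
Codon 2 UAU (Tyr): third position 2-fold.
Codon 3 UCA (Ser): third position 4-fold.
Codon 4 GAA (Glu): third position 2-fold.
Codon 5 GCU (Ala): third position 4-fold.
Codon 6 GAU (Asp): third position 2-fold.
Codon 7 UUG (Leu): third position 2-fold.
Four-fold degenerate third positions: 3.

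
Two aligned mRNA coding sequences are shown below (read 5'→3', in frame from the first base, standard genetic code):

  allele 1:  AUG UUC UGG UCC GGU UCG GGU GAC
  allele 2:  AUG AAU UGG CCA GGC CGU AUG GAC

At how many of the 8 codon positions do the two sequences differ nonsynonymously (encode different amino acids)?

Codon 1: AUG Met / AUG Met — identical.
Codon 2: UUC Phe / AAU Asn — nonsynonymous.
Codon 3: UGG Trp / UGG Trp — identical.
Codon 4: UCC Ser / CCA Pro — nonsynonymous.
Codon 5: GGU Gly / GGC Gly — synonymous.
Codon 6: UCG Ser / CGU Arg — nonsynonymous.
Codon 7: GGU Gly / AUG Met — nonsynonymous.
Codon 8: GAC Asp / GAC Asp — identical.
Nonsynonymous differences: 4.

4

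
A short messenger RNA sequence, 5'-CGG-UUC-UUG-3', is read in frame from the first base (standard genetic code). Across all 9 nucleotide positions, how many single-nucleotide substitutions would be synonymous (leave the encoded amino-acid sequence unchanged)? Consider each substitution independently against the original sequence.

Codon 1 (CGG, Arg): 4 synonymous substitutions.
Codon 2 (UUC, Phe): 1 synonymous substitution.
Codon 3 (UUG, Leu): 2 synonymous substitutions.
Total: 4 + 1 + 2 = 7.

7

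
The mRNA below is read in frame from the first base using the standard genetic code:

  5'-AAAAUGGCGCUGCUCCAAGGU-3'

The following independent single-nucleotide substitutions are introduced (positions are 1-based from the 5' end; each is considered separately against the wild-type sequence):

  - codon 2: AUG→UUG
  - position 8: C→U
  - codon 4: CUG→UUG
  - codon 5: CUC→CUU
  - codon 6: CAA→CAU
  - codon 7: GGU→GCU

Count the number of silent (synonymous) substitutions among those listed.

Codon 2: AUG (Met) → UUG (Leu) — missense.
Codon 3: GCG (Ala) → GUG (Val) — missense.
Codon 4: CUG (Leu) → UUG (Leu) — synonymous.
Codon 5: CUC (Leu) → CUU (Leu) — synonymous.
Codon 6: CAA (Gln) → CAU (His) — missense.
Codon 7: GGU (Gly) → GCU (Ala) — missense.
Synonymous: 2 of 6.

2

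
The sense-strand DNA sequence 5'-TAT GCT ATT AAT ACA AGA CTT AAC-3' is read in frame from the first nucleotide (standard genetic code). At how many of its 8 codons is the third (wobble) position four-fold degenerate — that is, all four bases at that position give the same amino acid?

3

Codon 1 TAT (Tyr): third position 2-fold.
Codon 2 GCT (Ala): third position 4-fold.
Codon 3 ATT (Ile): third position 3-fold.
Codon 4 AAT (Asn): third position 2-fold.
Codon 5 ACA (Thr): third position 4-fold.
Codon 6 AGA (Arg): third position 2-fold.
Codon 7 CTT (Leu): third position 4-fold.
Codon 8 AAC (Asn): third position 2-fold.
Four-fold degenerate third positions: 3.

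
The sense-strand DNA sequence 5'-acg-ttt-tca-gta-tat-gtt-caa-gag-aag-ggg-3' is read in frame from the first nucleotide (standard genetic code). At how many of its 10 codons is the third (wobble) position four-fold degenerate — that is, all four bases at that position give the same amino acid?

5

Codon 1 ACG (Thr): third position 4-fold.
Codon 2 TTT (Phe): third position 2-fold.
Codon 3 TCA (Ser): third position 4-fold.
Codon 4 GTA (Val): third position 4-fold.
Codon 5 TAT (Tyr): third position 2-fold.
Codon 6 GTT (Val): third position 4-fold.
Codon 7 CAA (Gln): third position 2-fold.
Codon 8 GAG (Glu): third position 2-fold.
Codon 9 AAG (Lys): third position 2-fold.
Codon 10 GGG (Gly): third position 4-fold.
Four-fold degenerate third positions: 5.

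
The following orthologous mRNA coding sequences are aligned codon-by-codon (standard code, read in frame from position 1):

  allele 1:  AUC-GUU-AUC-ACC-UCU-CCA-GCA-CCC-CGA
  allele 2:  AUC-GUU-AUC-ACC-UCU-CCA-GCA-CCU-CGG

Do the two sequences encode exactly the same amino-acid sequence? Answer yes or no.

Codon 1: AUC Ile / AUC Ile — identical.
Codon 2: GUU Val / GUU Val — identical.
Codon 3: AUC Ile / AUC Ile — identical.
Codon 4: ACC Thr / ACC Thr — identical.
Codon 5: UCU Ser / UCU Ser — identical.
Codon 6: CCA Pro / CCA Pro — identical.
Codon 7: GCA Ala / GCA Ala — identical.
Codon 8: CCC Pro / CCU Pro — synonymous.
Codon 9: CGA Arg / CGG Arg — synonymous.
Nonsynonymous differences: 0 → same protein.

yes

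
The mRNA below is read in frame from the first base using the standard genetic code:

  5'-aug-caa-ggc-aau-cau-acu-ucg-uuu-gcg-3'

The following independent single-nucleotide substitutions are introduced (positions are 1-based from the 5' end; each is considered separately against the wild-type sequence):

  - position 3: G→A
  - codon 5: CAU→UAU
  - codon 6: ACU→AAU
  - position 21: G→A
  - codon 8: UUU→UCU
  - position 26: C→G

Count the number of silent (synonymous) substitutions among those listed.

1

Codon 1: AUG (Met) → AUA (Ile) — missense.
Codon 5: CAU (His) → UAU (Tyr) — missense.
Codon 6: ACU (Thr) → AAU (Asn) — missense.
Codon 7: UCG (Ser) → UCA (Ser) — synonymous.
Codon 8: UUU (Phe) → UCU (Ser) — missense.
Codon 9: GCG (Ala) → GGG (Gly) — missense.
Synonymous: 1 of 6.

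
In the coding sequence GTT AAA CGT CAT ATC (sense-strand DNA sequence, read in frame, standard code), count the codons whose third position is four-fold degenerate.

Codon 1 GTT (Val): third position 4-fold.
Codon 2 AAA (Lys): third position 2-fold.
Codon 3 CGT (Arg): third position 4-fold.
Codon 4 CAT (His): third position 2-fold.
Codon 5 ATC (Ile): third position 3-fold.
Four-fold degenerate third positions: 2.

2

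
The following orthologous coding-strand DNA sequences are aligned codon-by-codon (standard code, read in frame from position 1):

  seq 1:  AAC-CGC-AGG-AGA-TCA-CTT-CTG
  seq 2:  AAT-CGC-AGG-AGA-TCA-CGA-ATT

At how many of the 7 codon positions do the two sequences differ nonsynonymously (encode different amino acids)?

Codon 1: AAC Asn / AAT Asn — synonymous.
Codon 2: CGC Arg / CGC Arg — identical.
Codon 3: AGG Arg / AGG Arg — identical.
Codon 4: AGA Arg / AGA Arg — identical.
Codon 5: TCA Ser / TCA Ser — identical.
Codon 6: CTT Leu / CGA Arg — nonsynonymous.
Codon 7: CTG Leu / ATT Ile — nonsynonymous.
Nonsynonymous differences: 2.

2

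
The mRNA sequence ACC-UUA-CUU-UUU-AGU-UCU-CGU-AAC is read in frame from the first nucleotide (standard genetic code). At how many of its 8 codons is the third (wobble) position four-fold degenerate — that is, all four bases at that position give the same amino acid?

Codon 1 ACC (Thr): third position 4-fold.
Codon 2 UUA (Leu): third position 2-fold.
Codon 3 CUU (Leu): third position 4-fold.
Codon 4 UUU (Phe): third position 2-fold.
Codon 5 AGU (Ser): third position 2-fold.
Codon 6 UCU (Ser): third position 4-fold.
Codon 7 CGU (Arg): third position 4-fold.
Codon 8 AAC (Asn): third position 2-fold.
Four-fold degenerate third positions: 4.

4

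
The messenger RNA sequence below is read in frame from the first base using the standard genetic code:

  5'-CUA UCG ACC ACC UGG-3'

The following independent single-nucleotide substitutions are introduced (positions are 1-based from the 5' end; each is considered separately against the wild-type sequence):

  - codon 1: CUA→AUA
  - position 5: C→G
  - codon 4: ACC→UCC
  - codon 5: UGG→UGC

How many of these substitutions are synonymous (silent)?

0

Codon 1: CUA (Leu) → AUA (Ile) — missense.
Codon 2: UCG (Ser) → UGG (Trp) — missense.
Codon 4: ACC (Thr) → UCC (Ser) — missense.
Codon 5: UGG (Trp) → UGC (Cys) — missense.
Synonymous: 0 of 4.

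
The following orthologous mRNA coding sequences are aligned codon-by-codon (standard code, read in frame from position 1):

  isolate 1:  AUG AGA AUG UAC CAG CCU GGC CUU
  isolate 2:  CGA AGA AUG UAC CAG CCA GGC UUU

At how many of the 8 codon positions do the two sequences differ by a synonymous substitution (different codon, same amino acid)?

Codon 1: AUG Met / CGA Arg — nonsynonymous.
Codon 2: AGA Arg / AGA Arg — identical.
Codon 3: AUG Met / AUG Met — identical.
Codon 4: UAC Tyr / UAC Tyr — identical.
Codon 5: CAG Gln / CAG Gln — identical.
Codon 6: CCU Pro / CCA Pro — synonymous.
Codon 7: GGC Gly / GGC Gly — identical.
Codon 8: CUU Leu / UUU Phe — nonsynonymous.
Synonymous differences: 1.

1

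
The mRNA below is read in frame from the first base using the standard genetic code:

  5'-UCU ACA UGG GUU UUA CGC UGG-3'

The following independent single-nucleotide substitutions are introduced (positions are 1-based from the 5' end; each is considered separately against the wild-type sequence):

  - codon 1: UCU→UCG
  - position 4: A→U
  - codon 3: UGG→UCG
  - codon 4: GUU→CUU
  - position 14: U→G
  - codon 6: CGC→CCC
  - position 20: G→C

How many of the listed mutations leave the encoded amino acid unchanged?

1

Codon 1: UCU (Ser) → UCG (Ser) — synonymous.
Codon 2: ACA (Thr) → UCA (Ser) — missense.
Codon 3: UGG (Trp) → UCG (Ser) — missense.
Codon 4: GUU (Val) → CUU (Leu) — missense.
Codon 5: UUA (Leu) → UGA (Stop) — nonsense.
Codon 6: CGC (Arg) → CCC (Pro) — missense.
Codon 7: UGG (Trp) → UCG (Ser) — missense.
Synonymous: 1 of 7.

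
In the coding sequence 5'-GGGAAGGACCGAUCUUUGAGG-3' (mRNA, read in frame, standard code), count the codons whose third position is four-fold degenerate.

3

Codon 1 GGG (Gly): third position 4-fold.
Codon 2 AAG (Lys): third position 2-fold.
Codon 3 GAC (Asp): third position 2-fold.
Codon 4 CGA (Arg): third position 4-fold.
Codon 5 UCU (Ser): third position 4-fold.
Codon 6 UUG (Leu): third position 2-fold.
Codon 7 AGG (Arg): third position 2-fold.
Four-fold degenerate third positions: 3.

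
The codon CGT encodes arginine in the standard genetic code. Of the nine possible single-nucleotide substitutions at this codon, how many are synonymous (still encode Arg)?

3

Position 1: none → 0 synonymous.
Position 2: none → 0 synonymous.
Position 3: CGC, CGA, CGG → 3 synonymous.
Total: 0 + 0 + 3 = 3.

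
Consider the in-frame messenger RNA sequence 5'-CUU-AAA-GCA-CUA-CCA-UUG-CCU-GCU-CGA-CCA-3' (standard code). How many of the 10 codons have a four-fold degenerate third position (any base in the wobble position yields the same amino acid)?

Codon 1 CUU (Leu): third position 4-fold.
Codon 2 AAA (Lys): third position 2-fold.
Codon 3 GCA (Ala): third position 4-fold.
Codon 4 CUA (Leu): third position 4-fold.
Codon 5 CCA (Pro): third position 4-fold.
Codon 6 UUG (Leu): third position 2-fold.
Codon 7 CCU (Pro): third position 4-fold.
Codon 8 GCU (Ala): third position 4-fold.
Codon 9 CGA (Arg): third position 4-fold.
Codon 10 CCA (Pro): third position 4-fold.
Four-fold degenerate third positions: 8.

8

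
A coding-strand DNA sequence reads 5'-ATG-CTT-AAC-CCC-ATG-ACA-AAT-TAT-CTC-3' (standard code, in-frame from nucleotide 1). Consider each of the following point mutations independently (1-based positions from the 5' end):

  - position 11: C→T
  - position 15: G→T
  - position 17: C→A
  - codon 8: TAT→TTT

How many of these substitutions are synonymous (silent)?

Codon 4: CCC (Pro) → CTC (Leu) — missense.
Codon 5: ATG (Met) → ATT (Ile) — missense.
Codon 6: ACA (Thr) → AAA (Lys) — missense.
Codon 8: TAT (Tyr) → TTT (Phe) — missense.
Synonymous: 0 of 4.

0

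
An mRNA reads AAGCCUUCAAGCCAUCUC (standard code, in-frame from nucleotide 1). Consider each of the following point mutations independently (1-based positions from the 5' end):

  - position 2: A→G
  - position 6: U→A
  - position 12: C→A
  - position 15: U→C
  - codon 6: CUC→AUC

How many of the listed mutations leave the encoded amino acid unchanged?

2

Codon 1: AAG (Lys) → AGG (Arg) — missense.
Codon 2: CCU (Pro) → CCA (Pro) — synonymous.
Codon 4: AGC (Ser) → AGA (Arg) — missense.
Codon 5: CAU (His) → CAC (His) — synonymous.
Codon 6: CUC (Leu) → AUC (Ile) — missense.
Synonymous: 2 of 5.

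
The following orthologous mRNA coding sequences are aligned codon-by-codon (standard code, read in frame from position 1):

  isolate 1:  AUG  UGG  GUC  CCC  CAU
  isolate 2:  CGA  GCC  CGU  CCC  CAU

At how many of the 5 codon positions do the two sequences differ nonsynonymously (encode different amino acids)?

3

Codon 1: AUG Met / CGA Arg — nonsynonymous.
Codon 2: UGG Trp / GCC Ala — nonsynonymous.
Codon 3: GUC Val / CGU Arg — nonsynonymous.
Codon 4: CCC Pro / CCC Pro — identical.
Codon 5: CAU His / CAU His — identical.
Nonsynonymous differences: 3.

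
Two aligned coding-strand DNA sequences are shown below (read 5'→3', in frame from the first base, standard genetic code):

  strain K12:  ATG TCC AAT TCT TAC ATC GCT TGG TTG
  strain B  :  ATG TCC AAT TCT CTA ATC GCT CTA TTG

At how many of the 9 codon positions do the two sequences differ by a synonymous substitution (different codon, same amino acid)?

Codon 1: ATG Met / ATG Met — identical.
Codon 2: TCC Ser / TCC Ser — identical.
Codon 3: AAT Asn / AAT Asn — identical.
Codon 4: TCT Ser / TCT Ser — identical.
Codon 5: TAC Tyr / CTA Leu — nonsynonymous.
Codon 6: ATC Ile / ATC Ile — identical.
Codon 7: GCT Ala / GCT Ala — identical.
Codon 8: TGG Trp / CTA Leu — nonsynonymous.
Codon 9: TTG Leu / TTG Leu — identical.
Synonymous differences: 0.

0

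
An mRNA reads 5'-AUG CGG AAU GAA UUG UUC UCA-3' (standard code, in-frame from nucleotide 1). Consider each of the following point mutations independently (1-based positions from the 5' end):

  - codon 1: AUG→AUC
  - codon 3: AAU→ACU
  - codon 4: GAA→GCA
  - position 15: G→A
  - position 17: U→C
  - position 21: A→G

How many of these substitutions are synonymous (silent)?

Codon 1: AUG (Met) → AUC (Ile) — missense.
Codon 3: AAU (Asn) → ACU (Thr) — missense.
Codon 4: GAA (Glu) → GCA (Ala) — missense.
Codon 5: UUG (Leu) → UUA (Leu) — synonymous.
Codon 6: UUC (Phe) → UCC (Ser) — missense.
Codon 7: UCA (Ser) → UCG (Ser) — synonymous.
Synonymous: 2 of 6.

2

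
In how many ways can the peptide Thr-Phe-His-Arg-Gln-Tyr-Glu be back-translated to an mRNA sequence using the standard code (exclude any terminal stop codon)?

768

Thr: 4 codons.
Phe: 2 codons.
His: 2 codons.
Arg: 6 codons.
Gln: 2 codons.
Tyr: 2 codons.
Glu: 2 codons.
4 × 2 × 2 × 6 × 2 × 2 × 2 = 768.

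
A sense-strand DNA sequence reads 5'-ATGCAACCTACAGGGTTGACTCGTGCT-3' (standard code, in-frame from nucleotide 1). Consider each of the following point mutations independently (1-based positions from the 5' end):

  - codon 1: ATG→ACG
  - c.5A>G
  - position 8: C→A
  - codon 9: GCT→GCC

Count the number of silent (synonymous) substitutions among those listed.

1

Codon 1: ATG (Met) → ACG (Thr) — missense.
Codon 2: CAA (Gln) → CGA (Arg) — missense.
Codon 3: CCT (Pro) → CAT (His) — missense.
Codon 9: GCT (Ala) → GCC (Ala) — synonymous.
Synonymous: 1 of 4.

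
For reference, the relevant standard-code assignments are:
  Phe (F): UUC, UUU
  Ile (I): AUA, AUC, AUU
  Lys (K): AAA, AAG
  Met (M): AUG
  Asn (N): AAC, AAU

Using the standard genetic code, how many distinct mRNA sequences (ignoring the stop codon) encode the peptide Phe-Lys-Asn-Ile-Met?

Phe: 2 codons.
Lys: 2 codons.
Asn: 2 codons.
Ile: 3 codons.
Met: 1 codon.
2 × 2 × 2 × 3 × 1 = 24.

24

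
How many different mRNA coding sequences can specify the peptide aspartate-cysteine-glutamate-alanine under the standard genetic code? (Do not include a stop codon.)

32

Asp: 2 codons.
Cys: 2 codons.
Glu: 2 codons.
Ala: 4 codons.
2 × 2 × 2 × 4 = 32.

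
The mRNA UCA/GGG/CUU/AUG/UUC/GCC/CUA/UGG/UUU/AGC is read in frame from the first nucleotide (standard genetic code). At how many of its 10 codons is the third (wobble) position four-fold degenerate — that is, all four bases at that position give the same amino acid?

Codon 1 UCA (Ser): third position 4-fold.
Codon 2 GGG (Gly): third position 4-fold.
Codon 3 CUU (Leu): third position 4-fold.
Codon 4 AUG (Met): third position 1-fold.
Codon 5 UUC (Phe): third position 2-fold.
Codon 6 GCC (Ala): third position 4-fold.
Codon 7 CUA (Leu): third position 4-fold.
Codon 8 UGG (Trp): third position 1-fold.
Codon 9 UUU (Phe): third position 2-fold.
Codon 10 AGC (Ser): third position 2-fold.
Four-fold degenerate third positions: 5.

5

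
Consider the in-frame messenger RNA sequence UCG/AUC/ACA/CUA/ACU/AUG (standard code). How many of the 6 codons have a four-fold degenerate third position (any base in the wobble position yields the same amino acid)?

4

Codon 1 UCG (Ser): third position 4-fold.
Codon 2 AUC (Ile): third position 3-fold.
Codon 3 ACA (Thr): third position 4-fold.
Codon 4 CUA (Leu): third position 4-fold.
Codon 5 ACU (Thr): third position 4-fold.
Codon 6 AUG (Met): third position 1-fold.
Four-fold degenerate third positions: 4.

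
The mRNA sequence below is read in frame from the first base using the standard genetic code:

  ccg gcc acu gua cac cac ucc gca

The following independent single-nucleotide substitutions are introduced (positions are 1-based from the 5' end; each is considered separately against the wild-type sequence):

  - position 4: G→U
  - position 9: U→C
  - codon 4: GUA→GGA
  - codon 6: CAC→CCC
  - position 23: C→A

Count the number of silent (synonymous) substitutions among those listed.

1

Codon 2: GCC (Ala) → UCC (Ser) — missense.
Codon 3: ACU (Thr) → ACC (Thr) — synonymous.
Codon 4: GUA (Val) → GGA (Gly) — missense.
Codon 6: CAC (His) → CCC (Pro) — missense.
Codon 8: GCA (Ala) → GAA (Glu) — missense.
Synonymous: 1 of 5.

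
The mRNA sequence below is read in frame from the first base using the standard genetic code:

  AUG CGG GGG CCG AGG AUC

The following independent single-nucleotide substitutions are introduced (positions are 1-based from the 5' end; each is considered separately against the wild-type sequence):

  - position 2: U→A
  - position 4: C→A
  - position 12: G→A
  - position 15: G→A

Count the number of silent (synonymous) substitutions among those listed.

3

Codon 1: AUG (Met) → AAG (Lys) — missense.
Codon 2: CGG (Arg) → AGG (Arg) — synonymous.
Codon 4: CCG (Pro) → CCA (Pro) — synonymous.
Codon 5: AGG (Arg) → AGA (Arg) — synonymous.
Synonymous: 3 of 4.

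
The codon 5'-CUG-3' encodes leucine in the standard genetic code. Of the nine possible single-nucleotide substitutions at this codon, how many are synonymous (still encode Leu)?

4

Position 1: UUG → 1 synonymous.
Position 2: none → 0 synonymous.
Position 3: CUU, CUC, CUA → 3 synonymous.
Total: 1 + 0 + 3 = 4.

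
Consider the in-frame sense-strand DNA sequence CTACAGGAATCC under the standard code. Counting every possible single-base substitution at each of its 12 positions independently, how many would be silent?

Codon 1 (CTA, Leu): 4 synonymous substitutions.
Codon 2 (CAG, Gln): 1 synonymous substitution.
Codon 3 (GAA, Glu): 1 synonymous substitution.
Codon 4 (TCC, Ser): 3 synonymous substitutions.
Total: 4 + 1 + 1 + 3 = 9.

9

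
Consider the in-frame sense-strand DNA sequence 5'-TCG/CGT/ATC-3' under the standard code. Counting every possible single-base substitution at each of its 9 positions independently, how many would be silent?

8

Codon 1 (TCG, Ser): 3 synonymous substitutions.
Codon 2 (CGT, Arg): 3 synonymous substitutions.
Codon 3 (ATC, Ile): 2 synonymous substitutions.
Total: 3 + 3 + 2 = 8.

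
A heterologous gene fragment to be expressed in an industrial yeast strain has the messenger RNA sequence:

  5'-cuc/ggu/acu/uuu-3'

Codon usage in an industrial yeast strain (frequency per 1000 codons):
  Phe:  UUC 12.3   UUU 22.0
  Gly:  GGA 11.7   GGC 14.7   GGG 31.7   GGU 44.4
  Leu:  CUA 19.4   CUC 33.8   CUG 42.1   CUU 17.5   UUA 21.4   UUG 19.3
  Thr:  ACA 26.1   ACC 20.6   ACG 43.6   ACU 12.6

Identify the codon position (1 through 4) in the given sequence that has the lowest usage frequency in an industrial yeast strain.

Codon 1 CUC (Leu): 33.8 per 1000.
Codon 2 GGU (Gly): 44.4 per 1000.
Codon 3 ACU (Thr): 12.6 per 1000.
Codon 4 UUU (Phe): 22.0 per 1000.
Lowest frequency is 12.6 at codon 3.

3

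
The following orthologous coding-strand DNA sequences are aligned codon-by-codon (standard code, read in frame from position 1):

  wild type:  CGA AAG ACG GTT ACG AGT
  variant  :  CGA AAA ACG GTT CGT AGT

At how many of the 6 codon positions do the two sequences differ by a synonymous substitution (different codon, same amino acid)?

1

Codon 1: CGA Arg / CGA Arg — identical.
Codon 2: AAG Lys / AAA Lys — synonymous.
Codon 3: ACG Thr / ACG Thr — identical.
Codon 4: GTT Val / GTT Val — identical.
Codon 5: ACG Thr / CGT Arg — nonsynonymous.
Codon 6: AGT Ser / AGT Ser — identical.
Synonymous differences: 1.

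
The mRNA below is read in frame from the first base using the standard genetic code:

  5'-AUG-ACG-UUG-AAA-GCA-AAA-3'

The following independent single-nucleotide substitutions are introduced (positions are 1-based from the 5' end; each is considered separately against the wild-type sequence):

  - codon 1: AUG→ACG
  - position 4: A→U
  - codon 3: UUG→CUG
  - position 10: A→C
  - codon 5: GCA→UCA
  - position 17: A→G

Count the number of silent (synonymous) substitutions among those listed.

1

Codon 1: AUG (Met) → ACG (Thr) — missense.
Codon 2: ACG (Thr) → UCG (Ser) — missense.
Codon 3: UUG (Leu) → CUG (Leu) — synonymous.
Codon 4: AAA (Lys) → CAA (Gln) — missense.
Codon 5: GCA (Ala) → UCA (Ser) — missense.
Codon 6: AAA (Lys) → AGA (Arg) — missense.
Synonymous: 1 of 6.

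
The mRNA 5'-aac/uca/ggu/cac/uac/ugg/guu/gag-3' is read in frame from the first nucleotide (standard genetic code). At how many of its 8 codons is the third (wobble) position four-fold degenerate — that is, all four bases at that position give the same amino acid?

3

Codon 1 AAC (Asn): third position 2-fold.
Codon 2 UCA (Ser): third position 4-fold.
Codon 3 GGU (Gly): third position 4-fold.
Codon 4 CAC (His): third position 2-fold.
Codon 5 UAC (Tyr): third position 2-fold.
Codon 6 UGG (Trp): third position 1-fold.
Codon 7 GUU (Val): third position 4-fold.
Codon 8 GAG (Glu): third position 2-fold.
Four-fold degenerate third positions: 3.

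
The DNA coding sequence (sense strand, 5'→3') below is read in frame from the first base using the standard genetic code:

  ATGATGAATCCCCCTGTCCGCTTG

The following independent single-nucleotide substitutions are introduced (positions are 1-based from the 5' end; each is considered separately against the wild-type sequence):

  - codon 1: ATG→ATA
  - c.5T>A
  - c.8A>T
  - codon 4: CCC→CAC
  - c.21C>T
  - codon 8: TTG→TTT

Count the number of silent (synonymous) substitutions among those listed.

Codon 1: ATG (Met) → ATA (Ile) — missense.
Codon 2: ATG (Met) → AAG (Lys) — missense.
Codon 3: AAT (Asn) → ATT (Ile) — missense.
Codon 4: CCC (Pro) → CAC (His) — missense.
Codon 7: CGC (Arg) → CGT (Arg) — synonymous.
Codon 8: TTG (Leu) → TTT (Phe) — missense.
Synonymous: 1 of 6.

1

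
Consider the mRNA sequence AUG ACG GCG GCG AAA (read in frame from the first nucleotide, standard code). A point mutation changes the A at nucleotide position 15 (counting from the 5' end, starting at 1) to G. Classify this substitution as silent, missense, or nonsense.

silent

Position 15 falls in codon 5: AAA → Lys.
After the substitution the codon is AAG → Lys.
Both encode Lys, so the change is synonymous.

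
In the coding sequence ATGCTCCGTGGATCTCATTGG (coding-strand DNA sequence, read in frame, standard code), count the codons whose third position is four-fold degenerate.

4

Codon 1 ATG (Met): third position 1-fold.
Codon 2 CTC (Leu): third position 4-fold.
Codon 3 CGT (Arg): third position 4-fold.
Codon 4 GGA (Gly): third position 4-fold.
Codon 5 TCT (Ser): third position 4-fold.
Codon 6 CAT (His): third position 2-fold.
Codon 7 TGG (Trp): third position 1-fold.
Four-fold degenerate third positions: 4.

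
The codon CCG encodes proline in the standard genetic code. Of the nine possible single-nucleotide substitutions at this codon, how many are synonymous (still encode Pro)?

Position 1: none → 0 synonymous.
Position 2: none → 0 synonymous.
Position 3: CCT, CCC, CCA → 3 synonymous.
Total: 0 + 0 + 3 = 3.

3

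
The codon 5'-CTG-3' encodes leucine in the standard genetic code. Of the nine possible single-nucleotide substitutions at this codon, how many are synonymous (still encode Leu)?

4

Position 1: TTG → 1 synonymous.
Position 2: none → 0 synonymous.
Position 3: CTT, CTC, CTA → 3 synonymous.
Total: 1 + 0 + 3 = 4.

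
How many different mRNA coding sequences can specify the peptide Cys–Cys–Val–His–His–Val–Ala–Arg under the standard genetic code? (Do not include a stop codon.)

Cys: 2 codons.
Cys: 2 codons.
Val: 4 codons.
His: 2 codons.
His: 2 codons.
Val: 4 codons.
Ala: 4 codons.
Arg: 6 codons.
2 × 2 × 4 × 2 × 2 × 4 × 4 × 6 = 6144.

6144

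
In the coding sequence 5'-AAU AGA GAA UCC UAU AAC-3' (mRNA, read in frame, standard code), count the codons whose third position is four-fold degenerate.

Codon 1 AAU (Asn): third position 2-fold.
Codon 2 AGA (Arg): third position 2-fold.
Codon 3 GAA (Glu): third position 2-fold.
Codon 4 UCC (Ser): third position 4-fold.
Codon 5 UAU (Tyr): third position 2-fold.
Codon 6 AAC (Asn): third position 2-fold.
Four-fold degenerate third positions: 1.

1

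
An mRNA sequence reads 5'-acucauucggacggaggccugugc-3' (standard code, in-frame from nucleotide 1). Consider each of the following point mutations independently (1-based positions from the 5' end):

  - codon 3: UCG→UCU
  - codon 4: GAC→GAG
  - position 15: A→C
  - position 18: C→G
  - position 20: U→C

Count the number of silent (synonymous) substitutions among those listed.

Codon 3: UCG (Ser) → UCU (Ser) — synonymous.
Codon 4: GAC (Asp) → GAG (Glu) — missense.
Codon 5: GGA (Gly) → GGC (Gly) — synonymous.
Codon 6: GGC (Gly) → GGG (Gly) — synonymous.
Codon 7: CUG (Leu) → CCG (Pro) — missense.
Synonymous: 3 of 5.

3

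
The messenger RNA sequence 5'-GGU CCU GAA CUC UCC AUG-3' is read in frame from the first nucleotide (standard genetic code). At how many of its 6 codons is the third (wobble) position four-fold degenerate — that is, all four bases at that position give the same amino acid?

Codon 1 GGU (Gly): third position 4-fold.
Codon 2 CCU (Pro): third position 4-fold.
Codon 3 GAA (Glu): third position 2-fold.
Codon 4 CUC (Leu): third position 4-fold.
Codon 5 UCC (Ser): third position 4-fold.
Codon 6 AUG (Met): third position 1-fold.
Four-fold degenerate third positions: 4.

4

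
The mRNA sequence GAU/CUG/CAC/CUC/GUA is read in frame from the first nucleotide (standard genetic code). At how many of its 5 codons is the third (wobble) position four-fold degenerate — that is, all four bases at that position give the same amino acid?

Codon 1 GAU (Asp): third position 2-fold.
Codon 2 CUG (Leu): third position 4-fold.
Codon 3 CAC (His): third position 2-fold.
Codon 4 CUC (Leu): third position 4-fold.
Codon 5 GUA (Val): third position 4-fold.
Four-fold degenerate third positions: 3.

3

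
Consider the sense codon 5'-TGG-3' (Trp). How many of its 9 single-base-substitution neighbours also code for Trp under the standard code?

0

Position 1: none → 0 synonymous.
Position 2: none → 0 synonymous.
Position 3: none → 0 synonymous.
Total: 0 + 0 + 0 = 0.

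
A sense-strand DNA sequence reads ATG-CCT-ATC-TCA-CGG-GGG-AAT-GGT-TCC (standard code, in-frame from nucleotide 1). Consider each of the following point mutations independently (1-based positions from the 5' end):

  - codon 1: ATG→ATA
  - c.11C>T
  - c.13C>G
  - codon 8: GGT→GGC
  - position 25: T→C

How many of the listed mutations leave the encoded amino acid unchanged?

Codon 1: ATG (Met) → ATA (Ile) — missense.
Codon 4: TCA (Ser) → TTA (Leu) — missense.
Codon 5: CGG (Arg) → GGG (Gly) — missense.
Codon 8: GGT (Gly) → GGC (Gly) — synonymous.
Codon 9: TCC (Ser) → CCC (Pro) — missense.
Synonymous: 1 of 5.

1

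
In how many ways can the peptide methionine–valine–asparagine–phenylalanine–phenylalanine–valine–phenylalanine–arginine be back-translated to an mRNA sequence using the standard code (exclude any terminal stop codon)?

1536

Met: 1 codon.
Val: 4 codons.
Asn: 2 codons.
Phe: 2 codons.
Phe: 2 codons.
Val: 4 codons.
Phe: 2 codons.
Arg: 6 codons.
1 × 4 × 2 × 2 × 2 × 4 × 2 × 6 = 1536.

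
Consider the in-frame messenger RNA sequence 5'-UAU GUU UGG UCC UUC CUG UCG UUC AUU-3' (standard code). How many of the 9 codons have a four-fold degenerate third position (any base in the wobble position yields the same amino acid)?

Codon 1 UAU (Tyr): third position 2-fold.
Codon 2 GUU (Val): third position 4-fold.
Codon 3 UGG (Trp): third position 1-fold.
Codon 4 UCC (Ser): third position 4-fold.
Codon 5 UUC (Phe): third position 2-fold.
Codon 6 CUG (Leu): third position 4-fold.
Codon 7 UCG (Ser): third position 4-fold.
Codon 8 UUC (Phe): third position 2-fold.
Codon 9 AUU (Ile): third position 3-fold.
Four-fold degenerate third positions: 4.

4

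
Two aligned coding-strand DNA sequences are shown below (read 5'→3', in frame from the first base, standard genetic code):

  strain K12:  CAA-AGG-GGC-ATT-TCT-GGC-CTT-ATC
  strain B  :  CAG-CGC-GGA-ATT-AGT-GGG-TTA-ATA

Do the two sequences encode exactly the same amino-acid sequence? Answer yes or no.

yes

Codon 1: CAA Gln / CAG Gln — synonymous.
Codon 2: AGG Arg / CGC Arg — synonymous.
Codon 3: GGC Gly / GGA Gly — synonymous.
Codon 4: ATT Ile / ATT Ile — identical.
Codon 5: TCT Ser / AGT Ser — synonymous.
Codon 6: GGC Gly / GGG Gly — synonymous.
Codon 7: CTT Leu / TTA Leu — synonymous.
Codon 8: ATC Ile / ATA Ile — synonymous.
Nonsynonymous differences: 0 → same protein.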